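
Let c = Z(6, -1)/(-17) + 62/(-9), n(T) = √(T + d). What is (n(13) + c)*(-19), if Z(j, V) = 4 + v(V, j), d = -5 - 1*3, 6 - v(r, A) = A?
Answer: 20710/153 - 19*√5 ≈ 92.874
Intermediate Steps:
v(r, A) = 6 - A
d = -8 (d = -5 - 3 = -8)
Z(j, V) = 10 - j (Z(j, V) = 4 + (6 - j) = 10 - j)
n(T) = √(-8 + T) (n(T) = √(T - 8) = √(-8 + T))
c = -1090/153 (c = (10 - 1*6)/(-17) + 62/(-9) = (10 - 6)*(-1/17) + 62*(-⅑) = 4*(-1/17) - 62/9 = -4/17 - 62/9 = -1090/153 ≈ -7.1242)
(n(13) + c)*(-19) = (√(-8 + 13) - 1090/153)*(-19) = (√5 - 1090/153)*(-19) = (-1090/153 + √5)*(-19) = 20710/153 - 19*√5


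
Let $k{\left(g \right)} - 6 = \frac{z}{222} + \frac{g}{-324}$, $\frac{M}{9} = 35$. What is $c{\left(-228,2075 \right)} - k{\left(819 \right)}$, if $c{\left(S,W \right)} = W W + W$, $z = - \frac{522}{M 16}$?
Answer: $\frac{803299248587}{186480} \approx 4.3077 \cdot 10^{6}$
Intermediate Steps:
$M = 315$ ($M = 9 \cdot 35 = 315$)
$z = - \frac{29}{280}$ ($z = - \frac{522}{315 \cdot 16} = - \frac{522}{5040} = \left(-522\right) \frac{1}{5040} = - \frac{29}{280} \approx -0.10357$)
$c{\left(S,W \right)} = W + W^{2}$ ($c{\left(S,W \right)} = W^{2} + W = W + W^{2}$)
$k{\left(g \right)} = \frac{372931}{62160} - \frac{g}{324}$ ($k{\left(g \right)} = 6 + \left(- \frac{29}{280 \cdot 222} + \frac{g}{-324}\right) = 6 + \left(\left(- \frac{29}{280}\right) \frac{1}{222} + g \left(- \frac{1}{324}\right)\right) = 6 - \left(\frac{29}{62160} + \frac{g}{324}\right) = \frac{372931}{62160} - \frac{g}{324}$)
$c{\left(-228,2075 \right)} - k{\left(819 \right)} = 2075 \left(1 + 2075\right) - \left(\frac{372931}{62160} - \frac{91}{36}\right) = 2075 \cdot 2076 - \left(\frac{372931}{62160} - \frac{91}{36}\right) = 4307700 - \frac{647413}{186480} = \frac{803299248587}{186480}$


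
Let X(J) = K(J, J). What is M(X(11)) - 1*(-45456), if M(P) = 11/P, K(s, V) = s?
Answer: 45457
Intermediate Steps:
X(J) = J
M(X(11)) - 1*(-45456) = 11/11 - 1*(-45456) = 11*(1/11) + 45456 = 1 + 45456 = 45457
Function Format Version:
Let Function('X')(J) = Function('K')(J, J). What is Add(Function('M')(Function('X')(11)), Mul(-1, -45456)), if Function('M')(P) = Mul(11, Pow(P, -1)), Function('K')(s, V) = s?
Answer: 45457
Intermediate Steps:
Function('X')(J) = J
Add(Function('M')(Function('X')(11)), Mul(-1, -45456)) = Add(Mul(11, Pow(11, -1)), Mul(-1, -45456)) = Add(Mul(11, Rational(1, 11)), 45456) = Add(1, 45456) = 45457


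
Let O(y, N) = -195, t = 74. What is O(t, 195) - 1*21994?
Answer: -22189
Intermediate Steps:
O(t, 195) - 1*21994 = -195 - 1*21994 = -195 - 21994 = -22189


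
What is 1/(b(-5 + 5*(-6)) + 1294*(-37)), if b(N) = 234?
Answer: -1/47644 ≈ -2.0989e-5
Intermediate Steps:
1/(b(-5 + 5*(-6)) + 1294*(-37)) = 1/(234 + 1294*(-37)) = 1/(234 - 47878) = 1/(-47644) = -1/47644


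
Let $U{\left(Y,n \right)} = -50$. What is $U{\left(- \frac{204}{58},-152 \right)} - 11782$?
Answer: $-11832$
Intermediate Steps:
$U{\left(- \frac{204}{58},-152 \right)} - 11782 = -50 - 11782 = -11832$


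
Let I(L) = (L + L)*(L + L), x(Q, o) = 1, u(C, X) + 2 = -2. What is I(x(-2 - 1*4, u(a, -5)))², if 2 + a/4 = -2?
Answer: 16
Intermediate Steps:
a = -16 (a = -8 + 4*(-2) = -8 - 8 = -16)
u(C, X) = -4 (u(C, X) = -2 - 2 = -4)
I(L) = 4*L² (I(L) = (2*L)*(2*L) = 4*L²)
I(x(-2 - 1*4, u(a, -5)))² = (4*1²)² = (4*1)² = 4² = 16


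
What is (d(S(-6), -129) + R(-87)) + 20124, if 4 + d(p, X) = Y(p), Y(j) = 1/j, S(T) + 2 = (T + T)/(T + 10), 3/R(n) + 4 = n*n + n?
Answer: 752279337/37390 ≈ 20120.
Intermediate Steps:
R(n) = 3/(-4 + n + n**2) (R(n) = 3/(-4 + (n*n + n)) = 3/(-4 + (n**2 + n)) = 3/(-4 + (n + n**2)) = 3/(-4 + n + n**2))
S(T) = -2 + 2*T/(10 + T) (S(T) = -2 + (T + T)/(T + 10) = -2 + (2*T)/(10 + T) = -2 + 2*T/(10 + T))
d(p, X) = -4 + 1/p
(d(S(-6), -129) + R(-87)) + 20124 = ((-4 + 1/(-20/(10 - 6))) + 3/(-4 - 87 + (-87)**2)) + 20124 = ((-4 + 1/(-20/4)) + 3/(-4 - 87 + 7569)) + 20124 = ((-4 + 1/(-20*1/4)) + 3/7478) + 20124 = ((-4 + 1/(-5)) + 3*(1/7478)) + 20124 = ((-4 - 1/5) + 3/7478) + 20124 = (-21/5 + 3/7478) + 20124 = -157023/37390 + 20124 = 752279337/37390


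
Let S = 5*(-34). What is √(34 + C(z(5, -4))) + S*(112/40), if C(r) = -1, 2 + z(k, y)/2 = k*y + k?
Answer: -476 + √33 ≈ -470.26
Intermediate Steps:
z(k, y) = -4 + 2*k + 2*k*y (z(k, y) = -4 + 2*(k*y + k) = -4 + 2*(k + k*y) = -4 + (2*k + 2*k*y) = -4 + 2*k + 2*k*y)
S = -170
√(34 + C(z(5, -4))) + S*(112/40) = √(34 - 1) - 19040/40 = √33 - 19040/40 = √33 - 170*14/5 = √33 - 476 = -476 + √33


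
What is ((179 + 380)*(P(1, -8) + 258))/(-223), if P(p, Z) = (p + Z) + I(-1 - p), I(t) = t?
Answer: -139191/223 ≈ -624.17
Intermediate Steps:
P(p, Z) = -1 + Z (P(p, Z) = (p + Z) + (-1 - p) = (Z + p) + (-1 - p) = -1 + Z)
((179 + 380)*(P(1, -8) + 258))/(-223) = ((179 + 380)*((-1 - 8) + 258))/(-223) = (559*(-9 + 258))*(-1/223) = (559*249)*(-1/223) = 139191*(-1/223) = -139191/223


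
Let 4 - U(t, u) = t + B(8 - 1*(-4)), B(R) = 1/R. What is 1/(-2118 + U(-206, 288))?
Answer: -12/22897 ≈ -0.00052409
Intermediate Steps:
B(R) = 1/R
U(t, u) = 47/12 - t (U(t, u) = 4 - (t + 1/(8 - 1*(-4))) = 4 - (t + 1/(8 + 4)) = 4 - (t + 1/12) = 4 - (1/12 + t) = 4 + (-1/12 - t) = 47/12 - t)
1/(-2118 + U(-206, 288)) = 1/(-2118 + (47/12 - 1*(-206))) = 1/(-2118 + (47/12 + 206)) = 1/(-2118 + 2519/12) = 1/(-22897/12) = -12/22897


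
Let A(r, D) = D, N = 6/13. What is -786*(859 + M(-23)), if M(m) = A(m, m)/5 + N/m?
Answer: -1003956228/1495 ≈ -6.7154e+5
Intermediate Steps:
N = 6/13 (N = 6*(1/13) = 6/13 ≈ 0.46154)
M(m) = m/5 + 6/(13*m)
-786*(859 + M(-23)) = -786*(859 + ((1/5)*(-23) + (6/13)/(-23))) = -786*(859 + (-23/5 + (6/13)*(-1/23))) = -786*(859 + (-23/5 - 6/299)) = -786*(859 - 6907/1495) = -786*1277298/1495 = -1003956228/1495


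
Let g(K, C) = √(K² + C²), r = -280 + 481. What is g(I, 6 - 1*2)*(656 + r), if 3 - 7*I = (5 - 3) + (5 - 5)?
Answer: 857*√785/7 ≈ 3430.2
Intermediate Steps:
r = 201
I = ⅐ (I = 3/7 - ((5 - 3) + (5 - 5))/7 = 3/7 - (2 + 0)/7 = 3/7 - ⅐*2 = 3/7 - 2/7 = ⅐ ≈ 0.14286)
g(K, C) = √(C² + K²)
g(I, 6 - 1*2)*(656 + r) = √((6 - 1*2)² + (⅐)²)*(656 + 201) = √((6 - 2)² + 1/49)*857 = √(4² + 1/49)*857 = √(16 + 1/49)*857 = √(785/49)*857 = (√785/7)*857 = 857*√785/7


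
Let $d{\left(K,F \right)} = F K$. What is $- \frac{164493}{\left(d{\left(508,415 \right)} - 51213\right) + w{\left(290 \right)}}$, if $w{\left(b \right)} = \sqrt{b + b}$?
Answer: $- \frac{8751411417}{8491464623} + \frac{109662 \sqrt{145}}{8491464623} \approx -1.0305$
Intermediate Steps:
$w{\left(b \right)} = \sqrt{2} \sqrt{b}$ ($w{\left(b \right)} = \sqrt{2 b} = \sqrt{2} \sqrt{b}$)
$- \frac{164493}{\left(d{\left(508,415 \right)} - 51213\right) + w{\left(290 \right)}} = - \frac{164493}{\left(415 \cdot 508 - 51213\right) + \sqrt{2} \sqrt{290}} = - \frac{164493}{\left(210820 - 51213\right) + 2 \sqrt{145}} = - \frac{164493}{159607 + 2 \sqrt{145}}$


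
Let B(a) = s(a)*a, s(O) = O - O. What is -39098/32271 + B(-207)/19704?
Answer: -39098/32271 ≈ -1.2116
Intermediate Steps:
s(O) = 0
B(a) = 0 (B(a) = 0*a = 0)
-39098/32271 + B(-207)/19704 = -39098/32271 + 0/19704 = -39098*1/32271 + 0*(1/19704) = -39098/32271 + 0 = -39098/32271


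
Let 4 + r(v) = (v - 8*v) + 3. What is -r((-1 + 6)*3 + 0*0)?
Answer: 106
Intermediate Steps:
r(v) = -1 - 7*v (r(v) = -4 + ((v - 8*v) + 3) = -4 + (-7*v + 3) = -4 + (3 - 7*v) = -1 - 7*v)
-r((-1 + 6)*3 + 0*0) = -(-1 - 7*((-1 + 6)*3 + 0*0)) = -(-1 - 7*(5*3 + 0)) = -(-1 - 7*(15 + 0)) = -(-1 - 7*15) = -(-1 - 105) = -1*(-106) = 106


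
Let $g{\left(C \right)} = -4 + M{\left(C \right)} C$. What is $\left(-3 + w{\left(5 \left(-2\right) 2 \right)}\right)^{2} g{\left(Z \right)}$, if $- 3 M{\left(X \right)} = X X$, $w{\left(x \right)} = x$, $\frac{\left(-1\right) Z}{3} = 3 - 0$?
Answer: $126431$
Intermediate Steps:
$Z = -9$ ($Z = - 3 \left(3 - 0\right) = - 3 \left(3 + 0\right) = \left(-3\right) 3 = -9$)
$M{\left(X \right)} = - \frac{X^{2}}{3}$ ($M{\left(X \right)} = - \frac{X X}{3} = - \frac{X^{2}}{3}$)
$g{\left(C \right)} = -4 - \frac{C^{3}}{3}$ ($g{\left(C \right)} = -4 + - \frac{C^{2}}{3} C = -4 - \frac{C^{3}}{3}$)
$\left(-3 + w{\left(5 \left(-2\right) 2 \right)}\right)^{2} g{\left(Z \right)} = \left(-3 + 5 \left(-2\right) 2\right)^{2} \left(-4 - \frac{\left(-9\right)^{3}}{3}\right) = \left(-3 - 20\right)^{2} \left(-4 - -243\right) = \left(-3 - 20\right)^{2} \left(-4 + 243\right) = \left(-23\right)^{2} \cdot 239 = 529 \cdot 239 = 126431$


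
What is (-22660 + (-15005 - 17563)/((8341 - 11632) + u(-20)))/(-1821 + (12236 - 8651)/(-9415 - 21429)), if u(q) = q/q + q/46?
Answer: 150203246867/12076659435 ≈ 12.437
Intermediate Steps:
u(q) = 1 + q/46 (u(q) = 1 + q*(1/46) = 1 + q/46)
(-22660 + (-15005 - 17563)/((8341 - 11632) + u(-20)))/(-1821 + (12236 - 8651)/(-9415 - 21429)) = (-22660 + (-15005 - 17563)/((8341 - 11632) + (1 + (1/46)*(-20))))/(-1821 + (12236 - 8651)/(-9415 - 21429)) = (-22660 - 32568/(-3291 + (1 - 10/23)))/(-1821 + 3585/(-30844)) = (-22660 - 32568/(-3291 + 13/23))/(-1821 + 3585*(-1/30844)) = (-22660 - 32568/(-75680/23))/(-1821 - 3585/30844) = (-22660 - 32568*(-23/75680))/(-56170509/30844) = (-22660 + 93633/9460)*(-30844/56170509) = -214269967/9460*(-30844/56170509) = 150203246867/12076659435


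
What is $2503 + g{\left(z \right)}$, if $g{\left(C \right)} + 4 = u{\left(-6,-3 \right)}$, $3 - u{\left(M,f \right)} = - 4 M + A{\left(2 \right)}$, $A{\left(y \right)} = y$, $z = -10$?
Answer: $2476$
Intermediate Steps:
$u{\left(M,f \right)} = 1 + 4 M$ ($u{\left(M,f \right)} = 3 - \left(- 4 M + 2\right) = 3 - \left(2 - 4 M\right) = 3 + \left(-2 + 4 M\right) = 1 + 4 M$)
$g{\left(C \right)} = -27$ ($g{\left(C \right)} = -4 + \left(1 + 4 \left(-6\right)\right) = -4 + \left(1 - 24\right) = -4 - 23 = -27$)
$2503 + g{\left(z \right)} = 2503 - 27 = 2476$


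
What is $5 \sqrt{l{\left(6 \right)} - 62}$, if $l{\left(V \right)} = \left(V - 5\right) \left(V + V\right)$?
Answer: $25 i \sqrt{2} \approx 35.355 i$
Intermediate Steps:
$l{\left(V \right)} = 2 V \left(-5 + V\right)$ ($l{\left(V \right)} = \left(-5 + V\right) 2 V = 2 V \left(-5 + V\right)$)
$5 \sqrt{l{\left(6 \right)} - 62} = 5 \sqrt{2 \cdot 6 \left(-5 + 6\right) - 62} = 5 \sqrt{2 \cdot 6 \cdot 1 - 62} = 5 \sqrt{12 - 62} = 5 \sqrt{-50} = 5 \cdot 5 i \sqrt{2} = 25 i \sqrt{2}$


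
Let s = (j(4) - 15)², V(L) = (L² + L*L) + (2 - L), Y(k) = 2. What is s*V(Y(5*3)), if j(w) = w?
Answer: 968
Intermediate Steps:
V(L) = 2 - L + 2*L² (V(L) = (L² + L²) + (2 - L) = 2*L² + (2 - L) = 2 - L + 2*L²)
s = 121 (s = (4 - 15)² = (-11)² = 121)
s*V(Y(5*3)) = 121*(2 - 1*2 + 2*2²) = 121*(2 - 2 + 2*4) = 121*(2 - 2 + 8) = 121*8 = 968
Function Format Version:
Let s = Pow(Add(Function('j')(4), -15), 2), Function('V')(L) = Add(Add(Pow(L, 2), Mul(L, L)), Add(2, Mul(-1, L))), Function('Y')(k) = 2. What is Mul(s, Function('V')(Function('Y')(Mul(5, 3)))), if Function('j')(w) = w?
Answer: 968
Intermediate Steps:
Function('V')(L) = Add(2, Mul(-1, L), Mul(2, Pow(L, 2))) (Function('V')(L) = Add(Add(Pow(L, 2), Pow(L, 2)), Add(2, Mul(-1, L))) = Add(Mul(2, Pow(L, 2)), Add(2, Mul(-1, L))) = Add(2, Mul(-1, L), Mul(2, Pow(L, 2))))
s = 121 (s = Pow(Add(4, -15), 2) = Pow(-11, 2) = 121)
Mul(s, Function('V')(Function('Y')(Mul(5, 3)))) = Mul(121, Add(2, Mul(-1, 2), Mul(2, Pow(2, 2)))) = Mul(121, Add(2, -2, Mul(2, 4))) = Mul(121, Add(2, -2, 8)) = Mul(121, 8) = 968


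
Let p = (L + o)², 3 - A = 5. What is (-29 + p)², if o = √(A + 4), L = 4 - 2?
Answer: 561 - 184*√2 ≈ 300.78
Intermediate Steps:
A = -2 (A = 3 - 1*5 = 3 - 5 = -2)
L = 2
o = √2 (o = √(-2 + 4) = √2 ≈ 1.4142)
p = (2 + √2)² ≈ 11.657
(-29 + p)² = (-29 + (2 + √2)²)²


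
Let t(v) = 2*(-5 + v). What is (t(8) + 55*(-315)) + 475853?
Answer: 458534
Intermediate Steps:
t(v) = -10 + 2*v
(t(8) + 55*(-315)) + 475853 = ((-10 + 2*8) + 55*(-315)) + 475853 = ((-10 + 16) - 17325) + 475853 = (6 - 17325) + 475853 = -17319 + 475853 = 458534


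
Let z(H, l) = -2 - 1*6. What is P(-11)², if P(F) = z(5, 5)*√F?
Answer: -704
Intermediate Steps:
z(H, l) = -8 (z(H, l) = -2 - 6 = -8)
P(F) = -8*√F
P(-11)² = (-8*I*√11)² = -704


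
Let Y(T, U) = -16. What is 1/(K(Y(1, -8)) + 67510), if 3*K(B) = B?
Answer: 3/202514 ≈ 1.4814e-5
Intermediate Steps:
K(B) = B/3
1/(K(Y(1, -8)) + 67510) = 1/((⅓)*(-16) + 67510) = 1/(-16/3 + 67510) = 1/(202514/3) = 3/202514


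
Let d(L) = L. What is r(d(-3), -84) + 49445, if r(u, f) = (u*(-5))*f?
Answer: 48185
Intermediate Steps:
r(u, f) = -5*f*u (r(u, f) = (-5*u)*f = -5*f*u)
r(d(-3), -84) + 49445 = -5*(-84)*(-3) + 49445 = -1260 + 49445 = 48185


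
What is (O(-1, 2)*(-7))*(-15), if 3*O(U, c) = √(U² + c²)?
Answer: 35*√5 ≈ 78.262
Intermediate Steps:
O(U, c) = √(U² + c²)/3
(O(-1, 2)*(-7))*(-15) = ((√((-1)² + 2²)/3)*(-7))*(-15) = ((√(1 + 4)/3)*(-7))*(-15) = ((√5/3)*(-7))*(-15) = -7*√5/3*(-15) = 35*√5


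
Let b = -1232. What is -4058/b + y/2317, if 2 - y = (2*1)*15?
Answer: 669135/203896 ≈ 3.2817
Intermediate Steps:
y = -28 (y = 2 - 2*1*15 = 2 - 2*15 = 2 - 1*30 = 2 - 30 = -28)
-4058/b + y/2317 = -4058/(-1232) - 28/2317 = -4058*(-1/1232) - 28*1/2317 = 2029/616 - 4/331 = 669135/203896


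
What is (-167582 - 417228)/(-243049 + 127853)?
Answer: 292405/57598 ≈ 5.0767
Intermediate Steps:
(-167582 - 417228)/(-243049 + 127853) = -584810/(-115196) = -584810*(-1/115196) = 292405/57598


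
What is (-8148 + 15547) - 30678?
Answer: -23279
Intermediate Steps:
(-8148 + 15547) - 30678 = 7399 - 30678 = -23279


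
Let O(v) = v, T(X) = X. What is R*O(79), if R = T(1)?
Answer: 79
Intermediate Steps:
R = 1
R*O(79) = 1*79 = 79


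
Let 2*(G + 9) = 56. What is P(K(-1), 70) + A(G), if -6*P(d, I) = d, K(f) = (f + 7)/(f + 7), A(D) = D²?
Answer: 2165/6 ≈ 360.83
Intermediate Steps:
G = 19 (G = -9 + (½)*56 = -9 + 28 = 19)
K(f) = 1 (K(f) = (7 + f)/(7 + f) = 1)
P(d, I) = -d/6
P(K(-1), 70) + A(G) = -⅙*1 + 19² = -⅙ + 361 = 2165/6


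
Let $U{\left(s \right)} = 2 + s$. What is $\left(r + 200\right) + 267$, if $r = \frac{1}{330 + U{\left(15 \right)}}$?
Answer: $\frac{162050}{347} \approx 467.0$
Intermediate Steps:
$r = \frac{1}{347}$ ($r = \frac{1}{330 + \left(2 + 15\right)} = \frac{1}{330 + 17} = \frac{1}{347} \approx 0.0028818$)
$\left(r + 200\right) + 267 = \left(\frac{1}{347} + 200\right) + 267 = \frac{69401}{347} + 267 = \frac{162050}{347}$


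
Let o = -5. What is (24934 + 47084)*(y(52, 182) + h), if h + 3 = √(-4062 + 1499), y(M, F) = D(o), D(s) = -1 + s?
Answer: -648162 + 72018*I*√2563 ≈ -6.4816e+5 + 3.646e+6*I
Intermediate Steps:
y(M, F) = -6 (y(M, F) = -1 - 5 = -6)
h = -3 + I*√2563 (h = -3 + √(-4062 + 1499) = -3 + √(-2563) = -3 + I*√2563 ≈ -3.0 + 50.626*I)
(24934 + 47084)*(y(52, 182) + h) = (24934 + 47084)*(-6 + (-3 + I*√2563)) = 72018*(-9 + I*√2563) = -648162 + 72018*I*√2563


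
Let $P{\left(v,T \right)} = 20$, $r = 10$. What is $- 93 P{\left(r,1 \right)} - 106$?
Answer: $-1966$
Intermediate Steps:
$- 93 P{\left(r,1 \right)} - 106 = \left(-93\right) 20 - 106 = -1860 - 106 = -1966$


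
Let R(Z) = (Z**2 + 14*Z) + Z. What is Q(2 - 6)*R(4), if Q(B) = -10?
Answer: -760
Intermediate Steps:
R(Z) = Z**2 + 15*Z
Q(2 - 6)*R(4) = -40*(15 + 4) = -40*19 = -10*76 = -760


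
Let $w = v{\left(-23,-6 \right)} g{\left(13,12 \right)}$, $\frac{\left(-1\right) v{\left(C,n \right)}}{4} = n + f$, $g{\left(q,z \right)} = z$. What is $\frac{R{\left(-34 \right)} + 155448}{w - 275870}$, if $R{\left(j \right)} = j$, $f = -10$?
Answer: $- \frac{77707}{137551} \approx -0.56493$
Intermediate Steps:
$v{\left(C,n \right)} = 40 - 4 n$ ($v{\left(C,n \right)} = - 4 \left(n - 10\right) = - 4 \left(-10 + n\right) = 40 - 4 n$)
$w = 768$ ($w = \left(40 - -24\right) 12 = \left(40 + 24\right) 12 = 64 \cdot 12 = 768$)
$\frac{R{\left(-34 \right)} + 155448}{w - 275870} = \frac{-34 + 155448}{768 - 275870} = \frac{155414}{-275102} = 155414 \left(- \frac{1}{275102}\right) = - \frac{77707}{137551}$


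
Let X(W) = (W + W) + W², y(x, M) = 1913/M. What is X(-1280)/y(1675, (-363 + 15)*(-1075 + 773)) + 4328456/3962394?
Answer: 340607869135414244/3790029861 ≈ 8.9869e+7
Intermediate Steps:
X(W) = W² + 2*W (X(W) = 2*W + W² = W² + 2*W)
X(-1280)/y(1675, (-363 + 15)*(-1075 + 773)) + 4328456/3962394 = (-1280*(2 - 1280))/((1913/(((-363 + 15)*(-1075 + 773))))) + 4328456/3962394 = (-1280*(-1278))/((1913/((-348*(-302))))) + 4328456*(1/3962394) = 1635840/((1913/105096)) + 2164228/1981197 = 1635840/((1913*(1/105096))) + 2164228/1981197 = 1635840/(1913/105096) + 2164228/1981197 = 1635840*(105096/1913) + 2164228/1981197 = 171920240640/1913 + 2164228/1981197 = 340607869135414244/3790029861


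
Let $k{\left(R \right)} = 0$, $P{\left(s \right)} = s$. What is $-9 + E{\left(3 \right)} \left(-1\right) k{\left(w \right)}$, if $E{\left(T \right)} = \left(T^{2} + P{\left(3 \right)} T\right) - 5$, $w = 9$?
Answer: $-9$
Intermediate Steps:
$E{\left(T \right)} = -5 + T^{2} + 3 T$ ($E{\left(T \right)} = \left(T^{2} + 3 T\right) - 5 = -5 + T^{2} + 3 T$)
$-9 + E{\left(3 \right)} \left(-1\right) k{\left(w \right)} = -9 + \left(-5 + 3^{2} + 3 \cdot 3\right) \left(-1\right) 0 = -9 + \left(-5 + 9 + 9\right) \left(-1\right) 0 = -9 + 13 \left(-1\right) 0 = -9 - 0 = -9 + 0 = -9$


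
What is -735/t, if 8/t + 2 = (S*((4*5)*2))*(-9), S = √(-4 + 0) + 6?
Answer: 794535/4 + 66150*I ≈ 1.9863e+5 + 66150.0*I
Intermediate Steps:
S = 6 + 2*I (S = √(-4) + 6 = 2*I + 6 = 6 + 2*I ≈ 6.0 + 2.0*I)
t = 2*(-2162 + 720*I)/1298161 (t = 8/(-2 + ((6 + 2*I)*((4*5)*2))*(-9)) = 8/(-2 + ((6 + 2*I)*(20*2))*(-9)) = 8/(-2 + ((6 + 2*I)*40)*(-9)) = 8/(-2 + (240 + 80*I)*(-9)) = 8/(-2 + (-2160 - 720*I)) = 8/(-2162 - 720*I) = 8*((-2162 + 720*I)/5192644) = 2*(-2162 + 720*I)/1298161 ≈ -0.0033309 + 0.0011093*I)
-735/t = -735*1298161*(-4324/1298161 - 1440*I/1298161)/16 = -954148335*(-4324/1298161 - 1440*I/1298161)/16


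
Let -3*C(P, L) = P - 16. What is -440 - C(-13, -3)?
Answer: -1349/3 ≈ -449.67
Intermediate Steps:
C(P, L) = 16/3 - P/3 (C(P, L) = -(P - 16)/3 = -(-16 + P)/3 = 16/3 - P/3)
-440 - C(-13, -3) = -440 - (16/3 - ⅓*(-13)) = -440 - (16/3 + 13/3) = -440 - 1*29/3 = -440 - 29/3 = -1349/3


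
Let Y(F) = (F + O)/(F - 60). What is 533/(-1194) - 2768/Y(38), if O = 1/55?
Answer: 1332641939/832218 ≈ 1601.3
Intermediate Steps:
O = 1/55 ≈ 0.018182
Y(F) = (1/55 + F)/(-60 + F) (Y(F) = (F + 1/55)/(F - 60) = (1/55 + F)/(-60 + F))
533/(-1194) - 2768/Y(38) = 533/(-1194) - 2768*(-60 + 38)/(1/55 + 38) = 533*(-1/1194) - 2768/((2091/55)/(-22)) = -533/1194 - 2768/((-1/22*2091/55)) = -533/1194 - 2768/(-2091/1210) = -533/1194 - 2768*(-1210/2091) = -533/1194 + 3349280/2091 = 1332641939/832218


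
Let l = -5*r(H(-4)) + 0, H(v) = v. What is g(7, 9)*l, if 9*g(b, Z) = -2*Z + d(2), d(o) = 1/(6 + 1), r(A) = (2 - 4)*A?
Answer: 5000/63 ≈ 79.365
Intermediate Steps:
r(A) = -2*A
d(o) = ⅐ (d(o) = 1/7 = ⅐)
g(b, Z) = 1/63 - 2*Z/9 (g(b, Z) = (-2*Z + ⅐)/9 = (⅐ - 2*Z)/9 = 1/63 - 2*Z/9)
l = -40 (l = -(-10)*(-4) + 0 = -5*8 + 0 = -40 + 0 = -40)
g(7, 9)*l = (1/63 - 2/9*9)*(-40) = (1/63 - 2)*(-40) = -125/63*(-40) = 5000/63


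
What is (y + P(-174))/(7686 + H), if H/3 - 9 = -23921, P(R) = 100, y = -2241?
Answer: 2141/64050 ≈ 0.033427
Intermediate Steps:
H = -71736 (H = 27 + 3*(-23921) = 27 - 71763 = -71736)
(y + P(-174))/(7686 + H) = (-2241 + 100)/(7686 - 71736) = -2141/(-64050) = -2141*(-1/64050) = 2141/64050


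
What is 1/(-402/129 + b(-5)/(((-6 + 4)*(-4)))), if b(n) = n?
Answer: -344/1287 ≈ -0.26729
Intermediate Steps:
1/(-402/129 + b(-5)/(((-6 + 4)*(-4)))) = 1/(-402/129 - 5*(-1/(4*(-6 + 4)))) = 1/(-402*1/129 - 5/((-2*(-4)))) = 1/(-134/43 - 5/8) = 1/(-1287/344) = -344/1287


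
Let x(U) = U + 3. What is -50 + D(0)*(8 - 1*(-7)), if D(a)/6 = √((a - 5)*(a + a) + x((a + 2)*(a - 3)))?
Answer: -50 + 90*I*√3 ≈ -50.0 + 155.88*I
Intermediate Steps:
x(U) = 3 + U
D(a) = 6*√(3 + (-3 + a)*(2 + a) + 2*a*(-5 + a)) (D(a) = 6*√((a - 5)*(a + a) + (3 + (a + 2)*(a - 3))) = 6*√((-5 + a)*(2*a) + (3 + (2 + a)*(-3 + a))) = 6*√(2*a*(-5 + a) + (3 + (-3 + a)*(2 + a))) = 6*√(3 + (-3 + a)*(2 + a) + 2*a*(-5 + a)))
-50 + D(0)*(8 - 1*(-7)) = -50 + (6*√(-3 - 11*0 + 3*0²))*(8 - 1*(-7)) = -50 + (6*√(-3 + 0 + 3*0))*(8 + 7) = -50 + (6*√(-3 + 0 + 0))*15 = -50 + (6*√(-3))*15 = -50 + (6*(I*√3))*15 = -50 + (6*I*√3)*15 = -50 + 90*I*√3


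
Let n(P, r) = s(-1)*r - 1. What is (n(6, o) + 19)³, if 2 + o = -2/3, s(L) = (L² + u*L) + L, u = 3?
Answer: 17576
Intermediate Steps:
s(L) = L² + 4*L (s(L) = (L² + 3*L) + L = L² + 4*L)
o = -8/3 (o = -2 - 2/3 = -2 - 2*⅓ = -2 - ⅔ = -8/3 ≈ -2.6667)
n(P, r) = -1 - 3*r (n(P, r) = (-(4 - 1))*r - 1 = (-1*3)*r - 1 = -3*r - 1 = -1 - 3*r)
(n(6, o) + 19)³ = ((-1 - 3*(-8/3)) + 19)³ = ((-1 + 8) + 19)³ = (7 + 19)³ = 26³ = 17576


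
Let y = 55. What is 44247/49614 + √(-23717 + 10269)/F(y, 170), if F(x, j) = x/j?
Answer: 14749/16538 + 2788*I*√2/11 ≈ 0.89182 + 358.44*I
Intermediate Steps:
44247/49614 + √(-23717 + 10269)/F(y, 170) = 44247/49614 + √(-23717 + 10269)/((55/170)) = 44247*(1/49614) + √(-13448)/((55*(1/170))) = 14749/16538 + (82*I*√2)/(11/34) = 14749/16538 + (82*I*√2)*(34/11) = 14749/16538 + 2788*I*√2/11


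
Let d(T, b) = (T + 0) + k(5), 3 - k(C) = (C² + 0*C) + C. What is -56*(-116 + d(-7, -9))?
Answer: 8400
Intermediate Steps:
k(C) = 3 - C - C² (k(C) = 3 - ((C² + 0*C) + C) = 3 - ((C² + 0) + C) = 3 - (C² + C) = 3 - (C + C²) = 3 + (-C - C²) = 3 - C - C²)
d(T, b) = -27 + T (d(T, b) = (T + 0) + (3 - 1*5 - 1*5²) = T + (3 - 5 - 1*25) = T + (3 - 5 - 25) = T - 27 = -27 + T)
-56*(-116 + d(-7, -9)) = -56*(-116 + (-27 - 7)) = -56*(-116 - 34) = -56*(-150) = 8400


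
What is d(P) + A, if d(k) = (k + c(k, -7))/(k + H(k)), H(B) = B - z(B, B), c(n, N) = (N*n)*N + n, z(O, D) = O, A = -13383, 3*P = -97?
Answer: -13332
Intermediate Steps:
P = -97/3 (P = (⅓)*(-97) = -97/3 ≈ -32.333)
c(n, N) = n + n*N² (c(n, N) = n*N² + n = n + n*N²)
H(B) = 0 (H(B) = B - B = 0)
d(k) = 51 (d(k) = (k + k*(1 + (-7)²))/(k + 0) = (k + k*(1 + 49))/k = (k + k*50)/k = (k + 50*k)/k = (51*k)/k = 51)
d(P) + A = 51 - 13383 = -13332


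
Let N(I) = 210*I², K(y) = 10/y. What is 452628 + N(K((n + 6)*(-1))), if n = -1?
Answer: 453468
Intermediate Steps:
452628 + N(K((n + 6)*(-1))) = 452628 + 210*(10/(((-1 + 6)*(-1))))² = 452628 + 210*(10/((5*(-1))))² = 452628 + 210*(10/(-5))² = 452628 + 210*(10*(-⅕))² = 452628 + 210*(-2)² = 452628 + 210*4 = 452628 + 840 = 453468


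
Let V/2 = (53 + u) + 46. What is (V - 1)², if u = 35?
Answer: 71289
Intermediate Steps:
V = 268 (V = 2*((53 + 35) + 46) = 2*(88 + 46) = 2*134 = 268)
(V - 1)² = (268 - 1)² = 267² = 71289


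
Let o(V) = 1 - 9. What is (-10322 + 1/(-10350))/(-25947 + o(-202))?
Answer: 106832701/268634250 ≈ 0.39769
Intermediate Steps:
o(V) = -8
(-10322 + 1/(-10350))/(-25947 + o(-202)) = (-10322 + 1/(-10350))/(-25947 - 8) = (-10322 - 1/10350)/(-25955) = -106832701/10350*(-1/25955) = 106832701/268634250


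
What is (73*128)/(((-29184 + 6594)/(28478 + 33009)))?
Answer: -287267264/11295 ≈ -25433.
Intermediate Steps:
(73*128)/(((-29184 + 6594)/(28478 + 33009))) = 9344/((-22590/61487)) = 9344/((-22590*1/61487)) = 9344/(-22590/61487) = 9344*(-61487/22590) = -287267264/11295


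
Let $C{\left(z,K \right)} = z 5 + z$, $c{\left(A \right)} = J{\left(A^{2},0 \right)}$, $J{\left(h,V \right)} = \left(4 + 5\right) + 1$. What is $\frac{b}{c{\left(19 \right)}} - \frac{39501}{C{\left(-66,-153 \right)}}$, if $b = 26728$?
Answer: $\frac{55451}{20} \approx 2772.6$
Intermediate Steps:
$J{\left(h,V \right)} = 10$ ($J{\left(h,V \right)} = 9 + 1 = 10$)
$c{\left(A \right)} = 10$
$C{\left(z,K \right)} = 6 z$ ($C{\left(z,K \right)} = 5 z + z = 6 z$)
$\frac{b}{c{\left(19 \right)}} - \frac{39501}{C{\left(-66,-153 \right)}} = \frac{26728}{10} - \frac{39501}{6 \left(-66\right)} = 26728 \cdot \frac{1}{10} - \frac{39501}{-396} = \frac{13364}{5} - - \frac{399}{4} = \frac{13364}{5} + \frac{399}{4} = \frac{55451}{20}$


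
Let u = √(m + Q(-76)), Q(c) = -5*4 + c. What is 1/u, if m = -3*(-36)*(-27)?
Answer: -I*√753/1506 ≈ -0.018221*I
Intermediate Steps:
Q(c) = -20 + c
m = -2916 (m = 108*(-27) = -2916)
u = 2*I*√753 (u = √(-2916 + (-20 - 76)) = √(-2916 - 96) = √(-3012) = 2*I*√753 ≈ 54.882*I)
1/u = 1/(2*I*√753) = -I*√753/1506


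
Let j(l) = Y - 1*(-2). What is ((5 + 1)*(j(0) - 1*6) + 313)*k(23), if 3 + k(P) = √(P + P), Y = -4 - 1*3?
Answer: -741 + 247*√46 ≈ 934.24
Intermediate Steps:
Y = -7 (Y = -4 - 3 = -7)
j(l) = -5 (j(l) = -7 - 1*(-2) = -7 + 2 = -5)
k(P) = -3 + √2*√P (k(P) = -3 + √(P + P) = -3 + √(2*P) = -3 + √2*√P)
((5 + 1)*(j(0) - 1*6) + 313)*k(23) = ((5 + 1)*(-5 - 1*6) + 313)*(-3 + √2*√23) = (6*(-5 - 6) + 313)*(-3 + √46) = (6*(-11) + 313)*(-3 + √46) = (-66 + 313)*(-3 + √46) = 247*(-3 + √46) = -741 + 247*√46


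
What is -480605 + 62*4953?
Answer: -173519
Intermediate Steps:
-480605 + 62*4953 = -480605 + 307086 = -173519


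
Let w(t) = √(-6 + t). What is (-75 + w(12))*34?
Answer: -2550 + 34*√6 ≈ -2466.7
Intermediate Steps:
(-75 + w(12))*34 = (-75 + √(-6 + 12))*34 = (-75 + √6)*34 = -2550 + 34*√6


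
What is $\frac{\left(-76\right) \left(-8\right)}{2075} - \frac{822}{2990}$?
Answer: $\frac{11227}{620425} \approx 0.018096$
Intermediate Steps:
$\frac{\left(-76\right) \left(-8\right)}{2075} - \frac{822}{2990} = 608 \cdot \frac{1}{2075} - \frac{411}{1495} = \frac{608}{2075} - \frac{411}{1495} = \frac{11227}{620425}$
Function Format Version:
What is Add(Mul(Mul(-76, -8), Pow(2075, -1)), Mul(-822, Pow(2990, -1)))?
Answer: Rational(11227, 620425) ≈ 0.018096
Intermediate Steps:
Add(Mul(Mul(-76, -8), Pow(2075, -1)), Mul(-822, Pow(2990, -1))) = Add(Mul(608, Rational(1, 2075)), Mul(-822, Rational(1, 2990))) = Add(Rational(608, 2075), Rational(-411, 1495)) = Rational(11227, 620425)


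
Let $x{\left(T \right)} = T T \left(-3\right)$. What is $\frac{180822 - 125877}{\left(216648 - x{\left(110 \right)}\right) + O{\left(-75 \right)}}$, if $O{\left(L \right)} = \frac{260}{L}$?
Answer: $\frac{824175}{3794168} \approx 0.21722$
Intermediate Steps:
$x{\left(T \right)} = - 3 T^{2}$ ($x{\left(T \right)} = T^{2} \left(-3\right) = - 3 T^{2}$)
$\frac{180822 - 125877}{\left(216648 - x{\left(110 \right)}\right) + O{\left(-75 \right)}} = \frac{180822 - 125877}{\left(216648 - - 3 \cdot 110^{2}\right) + \frac{260}{-75}} = \frac{54945}{\left(216648 - \left(-3\right) 12100\right) + 260 \left(- \frac{1}{75}\right)} = \frac{54945}{\left(216648 - -36300\right) - \frac{52}{15}} = \frac{54945}{\left(216648 + 36300\right) - \frac{52}{15}} = \frac{54945}{252948 - \frac{52}{15}} = \frac{54945}{\frac{3794168}{15}} = 54945 \cdot \frac{15}{3794168} = \frac{824175}{3794168}$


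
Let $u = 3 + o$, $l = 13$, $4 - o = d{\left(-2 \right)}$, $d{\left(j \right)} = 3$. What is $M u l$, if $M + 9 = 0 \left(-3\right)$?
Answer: $-468$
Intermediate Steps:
$M = -9$ ($M = -9 + 0 \left(-3\right) = -9 + 0 = -9$)
$o = 1$ ($o = 4 - 3 = 1$)
$u = 4$ ($u = 3 + 1 = 4$)
$M u l = \left(-9\right) 4 \cdot 13 = \left(-36\right) 13 = -468$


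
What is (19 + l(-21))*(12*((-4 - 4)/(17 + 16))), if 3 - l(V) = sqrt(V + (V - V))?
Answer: -64 + 32*I*sqrt(21)/11 ≈ -64.0 + 13.331*I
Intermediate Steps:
l(V) = 3 - sqrt(V) (l(V) = 3 - sqrt(V + (V - V)) = 3 - sqrt(V + 0) = 3 - sqrt(V))
(19 + l(-21))*(12*((-4 - 4)/(17 + 16))) = (19 + (3 - sqrt(-21)))*(12*((-4 - 4)/(17 + 16))) = (19 + (3 - I*sqrt(21)))*(12*(-8/33)) = (19 + (3 - I*sqrt(21)))*(12*(-8*1/33)) = (22 - I*sqrt(21))*(12*(-8/33)) = (22 - I*sqrt(21))*(-32/11) = -64 + 32*I*sqrt(21)/11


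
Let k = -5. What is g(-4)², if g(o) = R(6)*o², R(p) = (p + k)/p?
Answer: 64/9 ≈ 7.1111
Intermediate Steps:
R(p) = (-5 + p)/p (R(p) = (p - 5)/p = (-5 + p)/p)
g(o) = o²/6 (g(o) = ((-5 + 6)/6)*o² = ((⅙)*1)*o² = o²/6)
g(-4)² = ((⅙)*(-4)²)² = ((⅙)*16)² = (8/3)² = 64/9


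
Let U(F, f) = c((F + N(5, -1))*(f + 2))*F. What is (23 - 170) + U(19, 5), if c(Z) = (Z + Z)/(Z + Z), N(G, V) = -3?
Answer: -128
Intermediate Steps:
c(Z) = 1 (c(Z) = (2*Z)/((2*Z)) = (2*Z)*(1/(2*Z)) = 1)
U(F, f) = F (U(F, f) = 1*F = F)
(23 - 170) + U(19, 5) = (23 - 170) + 19 = -147 + 19 = -128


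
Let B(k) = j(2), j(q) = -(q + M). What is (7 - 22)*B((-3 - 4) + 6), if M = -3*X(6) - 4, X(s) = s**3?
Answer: -9750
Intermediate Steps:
M = -652 (M = -3*6**3 - 4 = -3*216 - 4 = -648 - 4 = -652)
j(q) = 652 - q (j(q) = -(q - 652) = -(-652 + q) = 652 - q)
B(k) = 650 (B(k) = 652 - 1*2 = 652 - 2 = 650)
(7 - 22)*B((-3 - 4) + 6) = (7 - 22)*650 = -15*650 = -9750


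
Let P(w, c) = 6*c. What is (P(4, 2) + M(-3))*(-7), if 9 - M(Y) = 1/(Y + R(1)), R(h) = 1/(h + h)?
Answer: -749/5 ≈ -149.80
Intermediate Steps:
R(h) = 1/(2*h)
M(Y) = 9 - 1/(½ + Y) (M(Y) = 9 - 1/(Y + (½)/1) = 9 - 1/(Y + (½)*1) = 9 - 1/(Y + ½) = 9 - 1/(½ + Y))
(P(4, 2) + M(-3))*(-7) = (6*2 + (7 + 18*(-3))/(1 + 2*(-3)))*(-7) = (12 + (7 - 54)/(1 - 6))*(-7) = (12 - 47/(-5))*(-7) = (12 - ⅕*(-47))*(-7) = (12 + 47/5)*(-7) = (107/5)*(-7) = -749/5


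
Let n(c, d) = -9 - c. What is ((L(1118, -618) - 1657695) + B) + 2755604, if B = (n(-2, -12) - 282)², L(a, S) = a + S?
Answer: 1181930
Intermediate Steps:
L(a, S) = S + a
B = 83521 (B = ((-9 - 1*(-2)) - 282)² = ((-9 + 2) - 282)² = (-7 - 282)² = (-289)² = 83521)
((L(1118, -618) - 1657695) + B) + 2755604 = (((-618 + 1118) - 1657695) + 83521) + 2755604 = ((500 - 1657695) + 83521) + 2755604 = (-1657195 + 83521) + 2755604 = -1573674 + 2755604 = 1181930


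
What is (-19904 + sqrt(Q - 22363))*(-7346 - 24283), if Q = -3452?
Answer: 629543616 - 31629*I*sqrt(25815) ≈ 6.2954e+8 - 5.0818e+6*I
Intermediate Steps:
(-19904 + sqrt(Q - 22363))*(-7346 - 24283) = (-19904 + sqrt(-3452 - 22363))*(-7346 - 24283) = (-19904 + sqrt(-25815))*(-31629) = (-19904 + I*sqrt(25815))*(-31629) = 629543616 - 31629*I*sqrt(25815)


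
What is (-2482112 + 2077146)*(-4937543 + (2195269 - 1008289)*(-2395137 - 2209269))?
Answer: 2213278000772086618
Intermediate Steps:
(-2482112 + 2077146)*(-4937543 + (2195269 - 1008289)*(-2395137 - 2209269)) = -404966*(-4937543 + 1186980*(-4604406)) = -404966*(-4937543 - 5465337833880) = -404966*(-5465342771423) = 2213278000772086618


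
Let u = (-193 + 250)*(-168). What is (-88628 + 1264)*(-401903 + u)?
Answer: 35948451356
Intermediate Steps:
u = -9576 (u = 57*(-168) = -9576)
(-88628 + 1264)*(-401903 + u) = (-88628 + 1264)*(-401903 - 9576) = -87364*(-411479) = 35948451356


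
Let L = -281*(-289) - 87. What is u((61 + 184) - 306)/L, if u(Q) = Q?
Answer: -61/81122 ≈ -0.00075195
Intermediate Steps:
L = 81122 (L = 81209 - 87 = 81122)
u((61 + 184) - 306)/L = ((61 + 184) - 306)/81122 = (245 - 306)*(1/81122) = -61*1/81122 = -61/81122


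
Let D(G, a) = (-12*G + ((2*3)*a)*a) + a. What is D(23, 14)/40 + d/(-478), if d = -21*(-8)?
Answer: 107543/4780 ≈ 22.499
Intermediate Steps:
D(G, a) = a - 12*G + 6*a**2 (D(G, a) = (-12*G + (6*a)*a) + a = (-12*G + 6*a**2) + a = a - 12*G + 6*a**2)
d = 168
D(23, 14)/40 + d/(-478) = (14 - 12*23 + 6*14**2)/40 + 168/(-478) = (14 - 276 + 6*196)*(1/40) + 168*(-1/478) = (14 - 276 + 1176)*(1/40) - 84/239 = 914*(1/40) - 84/239 = 457/20 - 84/239 = 107543/4780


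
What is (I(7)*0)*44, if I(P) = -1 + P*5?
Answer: 0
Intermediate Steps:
I(P) = -1 + 5*P
(I(7)*0)*44 = ((-1 + 5*7)*0)*44 = ((-1 + 35)*0)*44 = (34*0)*44 = 0*44 = 0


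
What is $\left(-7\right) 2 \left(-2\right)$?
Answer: $28$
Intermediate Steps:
$\left(-7\right) 2 \left(-2\right) = \left(-14\right) \left(-2\right) = 28$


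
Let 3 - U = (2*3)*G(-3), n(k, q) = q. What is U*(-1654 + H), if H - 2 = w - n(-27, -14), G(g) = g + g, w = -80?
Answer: -67002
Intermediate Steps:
G(g) = 2*g
H = -64 (H = 2 + (-80 - 1*(-14)) = 2 + (-80 + 14) = 2 - 66 = -64)
U = 39 (U = 3 - 2*3*2*(-3) = 3 - 6*(-6) = 3 - 1*(-36) = 3 + 36 = 39)
U*(-1654 + H) = 39*(-1654 - 64) = 39*(-1718) = -67002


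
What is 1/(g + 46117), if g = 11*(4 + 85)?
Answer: 1/47096 ≈ 2.1233e-5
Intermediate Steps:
g = 979 (g = 11*89 = 979)
1/(g + 46117) = 1/(979 + 46117) = 1/47096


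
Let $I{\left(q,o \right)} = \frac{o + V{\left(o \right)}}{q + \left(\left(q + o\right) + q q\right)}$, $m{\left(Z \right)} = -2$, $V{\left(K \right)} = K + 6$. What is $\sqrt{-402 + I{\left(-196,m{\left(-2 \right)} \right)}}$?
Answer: $\frac{i \sqrt{145290065631}}{19011} \approx 20.05 i$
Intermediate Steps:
$V{\left(K \right)} = 6 + K$
$I{\left(q,o \right)} = \frac{6 + 2 o}{o + q^{2} + 2 q}$ ($I{\left(q,o \right)} = \frac{o + \left(6 + o\right)}{q + \left(\left(q + o\right) + q q\right)} = \frac{6 + 2 o}{q + \left(\left(o + q\right) + q^{2}\right)} = \frac{6 + 2 o}{q + \left(o + q + q^{2}\right)} = \frac{6 + 2 o}{o + q^{2} + 2 q}$)
$\sqrt{-402 + I{\left(-196,m{\left(-2 \right)} \right)}} = \sqrt{-402 + \frac{2 \left(3 - 2\right)}{-2 + \left(-196\right)^{2} + 2 \left(-196\right)}} = \sqrt{-402 + 2 \frac{1}{-2 + 38416 - 392} \cdot 1} = \sqrt{-402 + 2 \cdot \frac{1}{38022} \cdot 1} = \sqrt{-402 + \frac{1}{19011}} = \sqrt{- \frac{7642421}{19011}} = \frac{i \sqrt{145290065631}}{19011}$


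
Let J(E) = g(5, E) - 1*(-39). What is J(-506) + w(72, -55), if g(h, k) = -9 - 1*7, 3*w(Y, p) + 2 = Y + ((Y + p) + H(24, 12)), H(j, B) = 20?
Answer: 176/3 ≈ 58.667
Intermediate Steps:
w(Y, p) = 6 + p/3 + 2*Y/3 (w(Y, p) = -2/3 + (Y + ((Y + p) + 20))/3 = -2/3 + (Y + (20 + Y + p))/3 = -2/3 + (20 + p + 2*Y)/3 = -2/3 + (20/3 + p/3 + 2*Y/3) = 6 + p/3 + 2*Y/3)
g(h, k) = -16 (g(h, k) = -9 - 7 = -16)
J(E) = 23 (J(E) = -16 - 1*(-39) = -16 + 39 = 23)
J(-506) + w(72, -55) = 23 + (6 + (1/3)*(-55) + (2/3)*72) = 23 + (6 - 55/3 + 48) = 23 + 107/3 = 176/3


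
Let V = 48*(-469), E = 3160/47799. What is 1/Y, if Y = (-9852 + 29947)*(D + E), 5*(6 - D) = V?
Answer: 47799/4330475948302 ≈ 1.1038e-8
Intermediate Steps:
E = 3160/47799 (E = 3160*(1/47799) = 3160/47799 ≈ 0.066110)
V = -22512
D = 22542/5 (D = 6 - ⅕*(-22512) = 6 + 22512/5 = 22542/5 ≈ 4508.4)
Y = 4330475948302/47799 (Y = (-9852 + 29947)*(22542/5 + 3160/47799) = 20095*(1077500858/238995) = 4330475948302/47799 ≈ 9.0598e+7)
1/Y = 1/(4330475948302/47799) = 47799/4330475948302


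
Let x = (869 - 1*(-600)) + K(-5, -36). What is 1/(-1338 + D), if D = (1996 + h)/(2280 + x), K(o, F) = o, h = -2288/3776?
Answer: -294528/393921493 ≈ -0.00074768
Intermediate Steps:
h = -143/236 (h = -2288*1/3776 = -143/236 ≈ -0.60593)
x = 1464 (x = (869 - 1*(-600)) - 5 = (869 + 600) - 5 = 1469 - 5 = 1464)
D = 156971/294528 (D = (1996 - 143/236)/(2280 + 1464) = (470913/236)/3744 = (470913/236)*(1/3744) = 156971/294528 ≈ 0.53296)
1/(-1338 + D) = 1/(-1338 + 156971/294528) = 1/(-393921493/294528) = -294528/393921493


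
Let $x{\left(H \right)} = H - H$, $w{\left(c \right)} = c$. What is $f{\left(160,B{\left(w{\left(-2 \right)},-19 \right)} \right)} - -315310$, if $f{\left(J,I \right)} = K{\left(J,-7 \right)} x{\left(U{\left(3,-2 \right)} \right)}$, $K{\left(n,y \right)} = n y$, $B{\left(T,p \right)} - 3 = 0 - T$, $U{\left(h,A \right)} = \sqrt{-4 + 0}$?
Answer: $315310$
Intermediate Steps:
$U{\left(h,A \right)} = 2 i$ ($U{\left(h,A \right)} = \sqrt{-4} = 2 i$)
$B{\left(T,p \right)} = 3 - T$ ($B{\left(T,p \right)} = 3 + \left(0 - T\right) = 3 - T$)
$x{\left(H \right)} = 0$
$f{\left(J,I \right)} = 0$ ($f{\left(J,I \right)} = J \left(-7\right) 0 = - 7 J 0 = 0$)
$f{\left(160,B{\left(w{\left(-2 \right)},-19 \right)} \right)} - -315310 = 0 - -315310 = 0 + 315310 = 315310$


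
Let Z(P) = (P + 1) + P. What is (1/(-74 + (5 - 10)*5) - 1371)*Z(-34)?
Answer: 9093910/99 ≈ 91858.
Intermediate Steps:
Z(P) = 1 + 2*P (Z(P) = (1 + P) + P = 1 + 2*P)
(1/(-74 + (5 - 10)*5) - 1371)*Z(-34) = (1/(-74 + (5 - 10)*5) - 1371)*(1 + 2*(-34)) = (1/(-74 - 5*5) - 1371)*(1 - 68) = (1/(-74 - 25) - 1371)*(-67) = (1/(-99) - 1371)*(-67) = (-1/99 - 1371)*(-67) = -135730/99*(-67) = 9093910/99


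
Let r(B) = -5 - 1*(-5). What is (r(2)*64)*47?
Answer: 0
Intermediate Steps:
r(B) = 0 (r(B) = -5 + 5 = 0)
(r(2)*64)*47 = (0*64)*47 = 0*47 = 0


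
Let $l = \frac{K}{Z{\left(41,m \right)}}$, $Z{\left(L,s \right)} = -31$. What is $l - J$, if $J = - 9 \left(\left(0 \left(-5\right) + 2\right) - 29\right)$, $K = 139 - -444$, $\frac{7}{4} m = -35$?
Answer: $- \frac{8116}{31} \approx -261.81$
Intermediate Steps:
$m = -20$ ($m = \frac{4}{7} \left(-35\right) = -20$)
$K = 583$ ($K = 139 + 444 = 583$)
$l = - \frac{583}{31}$ ($l = \frac{583}{-31} = 583 \left(- \frac{1}{31}\right) = - \frac{583}{31} \approx -18.806$)
$J = 243$ ($J = - 9 \left(\left(0 + 2\right) - 29\right) = - 9 \left(2 - 29\right) = \left(-9\right) \left(-27\right) = 243$)
$l - J = - \frac{583}{31} - 243 = - \frac{8116}{31}$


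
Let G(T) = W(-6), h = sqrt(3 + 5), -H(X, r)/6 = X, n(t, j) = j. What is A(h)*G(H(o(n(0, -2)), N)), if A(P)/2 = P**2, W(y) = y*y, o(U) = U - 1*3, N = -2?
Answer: 576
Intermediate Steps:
o(U) = -3 + U (o(U) = U - 3 = -3 + U)
H(X, r) = -6*X
W(y) = y**2
h = 2*sqrt(2) (h = sqrt(8) = 2*sqrt(2) ≈ 2.8284)
A(P) = 2*P**2
G(T) = 36 (G(T) = (-6)**2 = 36)
A(h)*G(H(o(n(0, -2)), N)) = (2*(2*sqrt(2))**2)*36 = (2*8)*36 = 16*36 = 576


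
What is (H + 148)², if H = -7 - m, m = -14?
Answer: 24025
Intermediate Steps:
H = 7 (H = -7 - 1*(-14) = -7 + 14 = 7)
(H + 148)² = (7 + 148)² = 155² = 24025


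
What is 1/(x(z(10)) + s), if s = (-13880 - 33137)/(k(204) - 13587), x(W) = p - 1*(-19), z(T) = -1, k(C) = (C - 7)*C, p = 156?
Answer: 26601/4608158 ≈ 0.0057726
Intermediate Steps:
k(C) = C*(-7 + C) (k(C) = (-7 + C)*C = C*(-7 + C))
x(W) = 175 (x(W) = 156 - 1*(-19) = 156 + 19 = 175)
s = -47017/26601 (s = (-13880 - 33137)/(204*(-7 + 204) - 13587) = -47017/(204*197 - 13587) = -47017/(40188 - 13587) = -47017/26601 ≈ -1.7675)
1/(x(z(10)) + s) = 1/(175 - 47017/26601) = 1/(4608158/26601) = 26601/4608158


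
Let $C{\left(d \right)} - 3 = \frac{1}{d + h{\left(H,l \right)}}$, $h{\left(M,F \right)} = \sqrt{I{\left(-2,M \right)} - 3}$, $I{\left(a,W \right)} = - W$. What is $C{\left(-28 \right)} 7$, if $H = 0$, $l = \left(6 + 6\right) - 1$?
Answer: $\frac{16331}{787} - \frac{7 i \sqrt{3}}{787} \approx 20.751 - 0.015406 i$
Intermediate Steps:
$l = 11$ ($l = 12 - 1 = 11$)
$h{\left(M,F \right)} = \sqrt{-3 - M}$ ($h{\left(M,F \right)} = \sqrt{- M - 3} = \sqrt{-3 - M}$)
$C{\left(d \right)} = 3 + \frac{1}{d + i \sqrt{3}}$ ($C{\left(d \right)} = 3 + \frac{1}{d + \sqrt{-3 - 0}} = 3 + \frac{1}{d + \sqrt{-3 + 0}} = 3 + \frac{1}{d + \sqrt{-3}} = 3 + \frac{1}{d + i \sqrt{3}}$)
$C{\left(-28 \right)} 7 = \frac{1 + 3 \left(-28\right) + 3 i \sqrt{3}}{-28 + i \sqrt{3}} \cdot 7 = \frac{1 - 84 + 3 i \sqrt{3}}{-28 + i \sqrt{3}} \cdot 7 = \frac{-83 + 3 i \sqrt{3}}{-28 + i \sqrt{3}} \cdot 7 = \frac{7 \left(-83 + 3 i \sqrt{3}\right)}{-28 + i \sqrt{3}}$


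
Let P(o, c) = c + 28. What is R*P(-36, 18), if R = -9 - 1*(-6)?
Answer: -138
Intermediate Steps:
P(o, c) = 28 + c
R = -3 (R = -9 + 6 = -3)
R*P(-36, 18) = -3*(28 + 18) = -3*46 = -138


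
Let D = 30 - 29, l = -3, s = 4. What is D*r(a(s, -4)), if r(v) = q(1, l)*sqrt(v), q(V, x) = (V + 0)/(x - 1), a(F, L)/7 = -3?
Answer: -I*sqrt(21)/4 ≈ -1.1456*I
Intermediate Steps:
D = 1
a(F, L) = -21 (a(F, L) = 7*(-3) = -21)
q(V, x) = V/(-1 + x)
r(v) = -sqrt(v)/4 (r(v) = (1/(-1 - 3))*sqrt(v) = (1/(-4))*sqrt(v) = (1*(-1/4))*sqrt(v) = -sqrt(v)/4)
D*r(a(s, -4)) = 1*(-I*sqrt(21)/4) = -I*sqrt(21)/4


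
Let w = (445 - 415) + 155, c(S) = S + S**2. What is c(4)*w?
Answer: 3700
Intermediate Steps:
w = 185 (w = 30 + 155 = 185)
c(4)*w = (4*(1 + 4))*185 = (4*5)*185 = 20*185 = 3700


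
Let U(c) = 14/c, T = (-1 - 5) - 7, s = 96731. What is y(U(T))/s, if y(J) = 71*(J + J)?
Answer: -1988/1257503 ≈ -0.0015809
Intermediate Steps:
T = -13 (T = -6 - 7 = -13)
y(J) = 142*J (y(J) = 71*(2*J) = 142*J)
y(U(T))/s = (142*(14/(-13)))/96731 = (142*(14*(-1/13)))*(1/96731) = (142*(-14/13))*(1/96731) = -1988/13*1/96731 = -1988/1257503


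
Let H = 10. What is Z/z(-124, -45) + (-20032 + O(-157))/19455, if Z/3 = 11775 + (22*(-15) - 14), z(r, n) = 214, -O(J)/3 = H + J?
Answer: 662977841/4163370 ≈ 159.24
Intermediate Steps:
O(J) = -30 - 3*J (O(J) = -3*(10 + J) = -30 - 3*J)
Z = 34293 (Z = 3*(11775 + (22*(-15) - 14)) = 3*(11775 + (-330 - 14)) = 3*(11775 - 344) = 3*11431 = 34293)
Z/z(-124, -45) + (-20032 + O(-157))/19455 = 34293/214 + (-20032 + (-30 - 3*(-157)))/19455 = 34293*(1/214) + (-20032 + (-30 + 471))*(1/19455) = 34293/214 + (-20032 + 441)*(1/19455) = 34293/214 - 19591*1/19455 = 34293/214 - 19591/19455 = 662977841/4163370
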